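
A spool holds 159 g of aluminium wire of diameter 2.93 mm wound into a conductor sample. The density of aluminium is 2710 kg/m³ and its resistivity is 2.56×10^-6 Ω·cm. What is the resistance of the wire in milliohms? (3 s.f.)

33.0 mΩ

ρ = 2.56×10^-6 Ω·cm = 2.56×10^-8 Ω·m
A = π(d/2)² = π(1.4650e-03 m)² = 6.7426e-06 m²
L = m/(density·A) = 0.159/(2710×6.7426e-06) = 8.702 m
R = ρL/A = (2.56×10^-8)(8.702)/(6.7426e-06) = 33.0 mΩ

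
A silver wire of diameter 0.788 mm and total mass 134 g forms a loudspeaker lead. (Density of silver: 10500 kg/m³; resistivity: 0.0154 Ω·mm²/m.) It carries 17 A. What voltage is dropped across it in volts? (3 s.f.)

14.0 V

ρ = 0.0154 Ω·mm²/m = 1.54×10^-8 Ω·m
A = π(d/2)² = π(3.9400e-04 m)² = 4.8769e-07 m²
L = m/(density·A) = 0.134/(10500×4.8769e-07) = 26.17 m
R = ρL/A = (1.54×10^-8)(26.17)/(4.8769e-07) = 0.8263 Ω
V = IR = 17 × 0.8263 = 14.0 V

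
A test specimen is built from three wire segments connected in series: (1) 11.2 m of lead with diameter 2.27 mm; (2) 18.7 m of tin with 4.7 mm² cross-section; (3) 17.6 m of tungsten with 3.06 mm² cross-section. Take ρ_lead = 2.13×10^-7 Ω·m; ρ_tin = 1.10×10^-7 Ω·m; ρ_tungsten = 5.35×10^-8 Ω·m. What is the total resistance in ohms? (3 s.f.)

Seg 1: A = π(d/2)² = π(1.1350e-03 m)² = 4.047e-06 m²
R_1 = (2.13×10^-7)(11.2)/(4.047e-06) = 0.5895 Ω
Seg 2: A = 4.7 mm² = 4.700e-06 m²
R_2 = (1.10×10^-7)(18.7)/(4.700e-06) = 0.4377 Ω
Seg 3: A = 3.06 mm² = 3.060e-06 m²
R_3 = (5.35×10^-8)(17.6)/(3.060e-06) = 0.3077 Ω
R_total = R_1 + R_2 + R_3 = 1.33 Ω

1.33 Ω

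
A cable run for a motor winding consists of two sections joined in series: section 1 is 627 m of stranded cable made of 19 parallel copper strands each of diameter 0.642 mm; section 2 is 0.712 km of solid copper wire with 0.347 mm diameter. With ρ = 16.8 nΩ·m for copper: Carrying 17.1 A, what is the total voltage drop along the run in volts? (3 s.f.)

ρ = 16.8 nΩ·m = 1.68×10^-8 Ω·m
Section 1: A_strand = π(3.2100e-04)² = 3.237e-07 m²; R₁ = ρL/(N·A_s) = (1.68×10^-8)(627)/(19×3.237e-07) = 1.713 Ω
Section 2: A = π(d/2)² = π(1.7350e-04 m)² = 9.457e-08 m²
R₂ = (1.68×10^-8)(712)/(9.457e-08) = 126.5 Ω
R = R₁ + R₂ = 128.2 Ω
V = IR = 17.1 × 128.2 = 2190 V

2190 V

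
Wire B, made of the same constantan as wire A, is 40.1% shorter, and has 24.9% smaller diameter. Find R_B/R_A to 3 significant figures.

1.06

R ∝ L/d², so R_B/R_A = (1 − 40.1/100) × (1 − 24.9/100)⁻²
= 0.599 × 1.773 = 1.06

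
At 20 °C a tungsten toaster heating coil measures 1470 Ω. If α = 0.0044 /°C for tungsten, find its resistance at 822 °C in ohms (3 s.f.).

6660 Ω

ΔT = 822 − 20 = 802 °C
R = R₀(1 + αΔT) = 1470 × (1 + 0.0044×802) = 1470 × 4.529 = 6660 Ω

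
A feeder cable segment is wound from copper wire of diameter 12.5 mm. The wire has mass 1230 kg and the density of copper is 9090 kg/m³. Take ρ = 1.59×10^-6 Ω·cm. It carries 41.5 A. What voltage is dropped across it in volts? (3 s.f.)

ρ = 1.59×10^-6 Ω·cm = 1.59×10^-8 Ω·m
A = π(d/2)² = π(6.2500e-03 m)² = 1.2272e-04 m²
L = m/(density·A) = 1230/(9090×1.2272e-04) = 1103 m
R = ρL/A = (1.59×10^-8)(1103)/(1.2272e-04) = 0.1429 Ω
V = IR = 41.5 × 0.1429 = 5.93 V

5.93 V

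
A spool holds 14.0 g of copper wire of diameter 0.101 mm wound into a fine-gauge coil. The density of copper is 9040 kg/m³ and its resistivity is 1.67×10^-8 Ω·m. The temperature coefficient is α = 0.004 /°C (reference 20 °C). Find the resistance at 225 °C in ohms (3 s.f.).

A = π(d/2)² = π(5.0500e-05 m)² = 8.0118e-09 m²
L = m/(density·A) = 0.014/(9040×8.0118e-09) = 193.3 m
R = ρL/A = (1.67×10^-8)(193.3)/(8.0118e-09) = 402.9 Ω
R(225 °C) = 402.9 × (1 + 0.004×205) = 733 Ω

733 Ω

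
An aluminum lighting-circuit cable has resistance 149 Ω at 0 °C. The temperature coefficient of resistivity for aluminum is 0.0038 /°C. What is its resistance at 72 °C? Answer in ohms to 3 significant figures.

190 Ω

ΔT = 72 − 0 = 72 °C
R = R₀(1 + αΔT) = 149 × (1 + 0.0038×72) = 149 × 1.274 = 190 Ω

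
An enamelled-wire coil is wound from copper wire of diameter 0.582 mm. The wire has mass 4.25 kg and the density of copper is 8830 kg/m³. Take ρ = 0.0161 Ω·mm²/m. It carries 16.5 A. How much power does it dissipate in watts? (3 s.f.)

ρ = 0.0161 Ω·mm²/m = 1.61×10^-8 Ω·m
A = π(d/2)² = π(2.9100e-04 m)² = 2.6603e-07 m²
L = m/(density·A) = 4.25/(8830×2.6603e-07) = 1809 m
R = ρL/A = (1.61×10^-8)(1809)/(2.6603e-07) = 109.5 Ω
P = I²R = (16.5)² × 109.5 = 29800 W

29800 W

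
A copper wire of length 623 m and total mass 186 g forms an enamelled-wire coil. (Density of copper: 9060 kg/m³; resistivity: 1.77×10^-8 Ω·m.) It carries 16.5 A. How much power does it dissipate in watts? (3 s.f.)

A = m/(density·L) = 0.186/(9060×623) = 3.2953e-08 m²
R = ρL/A = (1.77×10^-8)(623)/(3.2953e-08) = 334.6 Ω
P = I²R = (16.5)² × 334.6 = 91100 W

91100 W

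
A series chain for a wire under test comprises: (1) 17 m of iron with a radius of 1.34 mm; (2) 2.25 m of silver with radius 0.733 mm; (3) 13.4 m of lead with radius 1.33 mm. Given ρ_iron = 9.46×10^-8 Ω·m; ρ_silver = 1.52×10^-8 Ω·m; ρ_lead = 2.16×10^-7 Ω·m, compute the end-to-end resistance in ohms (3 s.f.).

0.826 Ω

Seg 1: A = πr² = π(1.3400e-03 m)² = 5.641e-06 m²
R_1 = (9.46×10^-8)(17)/(5.641e-06) = 0.2851 Ω
Seg 2: A = πr² = π(7.3300e-04 m)² = 1.688e-06 m²
R_2 = (1.52×10^-8)(2.25)/(1.688e-06) = 0.02026 Ω
Seg 3: A = πr² = π(1.3300e-03 m)² = 5.557e-06 m²
R_3 = (2.16×10^-7)(13.4)/(5.557e-06) = 0.5208 Ω
R_total = R_1 + R_2 + R_3 = 0.826 Ω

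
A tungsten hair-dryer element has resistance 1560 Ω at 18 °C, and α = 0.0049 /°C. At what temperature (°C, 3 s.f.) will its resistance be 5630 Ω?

R = R₀(1 + α(T − T₀)) ⇒ T = T₀ + (R/R₀ − 1)/α
T = 18 + (5630/1560 − 1)/0.0049 = 18 + (2.609)/0.0049 = 550 °C

550 °C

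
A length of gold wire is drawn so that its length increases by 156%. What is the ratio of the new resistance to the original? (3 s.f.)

k = 1 + 156/100 = 2.56; volume constant ⇒ A' = A/k, so R' = k²R.
Factor = 6.55

6.55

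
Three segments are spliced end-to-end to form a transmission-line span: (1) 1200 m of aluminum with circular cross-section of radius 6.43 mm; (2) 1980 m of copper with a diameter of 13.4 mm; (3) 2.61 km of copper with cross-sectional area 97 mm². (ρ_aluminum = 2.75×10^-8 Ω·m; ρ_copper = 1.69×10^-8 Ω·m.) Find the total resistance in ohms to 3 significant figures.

Seg 1: A = πr² = π(6.4300e-03 m)² = 1.299e-04 m²
R_1 = (2.75×10^-8)(1200)/(1.299e-04) = 0.2541 Ω
Seg 2: A = π(d/2)² = π(6.7000e-03 m)² = 1.410e-04 m²
R_2 = (1.69×10^-8)(1980)/(1.410e-04) = 0.2373 Ω
Seg 3: A = 97 mm² = 9.700e-05 m²
R_3 = (1.69×10^-8)(2610)/(9.700e-05) = 0.4547 Ω
R_total = R_1 + R_2 + R_3 = 0.946 Ω

0.946 Ω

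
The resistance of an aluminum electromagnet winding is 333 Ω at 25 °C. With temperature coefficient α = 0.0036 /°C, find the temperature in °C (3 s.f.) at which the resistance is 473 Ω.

R = R₀(1 + α(T − T₀)) ⇒ T = T₀ + (R/R₀ − 1)/α
T = 25 + (473/333 − 1)/0.0036 = 25 + (0.4204)/0.0036 = 142 °C

142 °C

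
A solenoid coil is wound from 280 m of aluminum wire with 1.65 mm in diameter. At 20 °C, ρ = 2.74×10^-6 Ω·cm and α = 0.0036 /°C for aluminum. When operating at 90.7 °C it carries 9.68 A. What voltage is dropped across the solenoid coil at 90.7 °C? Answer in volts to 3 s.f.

ρ = 2.74×10^-6 Ω·cm = 2.74×10^-8 Ω·m
A = π(d/2)² = π(8.2500e-04 m)² = 2.138e-06 m²
R₍20₎ = ρL/A = (2.74×10^-8)(280)/(2.138e-06) = 3.588 Ω
R₍90.7₎ = R₍20₎(1 + αΔT) = 3.588 × (1 + 0.0036×70.7) = 4.501 Ω
V = IR = 9.68 × 4.501 = 43.6 V

43.6 V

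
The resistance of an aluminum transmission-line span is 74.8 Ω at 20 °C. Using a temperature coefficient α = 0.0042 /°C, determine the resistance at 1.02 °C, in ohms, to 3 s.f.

68.8 Ω

ΔT = 1.02 − 20 = -19 °C
R = R₀(1 + αΔT) = 74.8 × (1 + 0.0042×-19) = 74.8 × 0.9203 = 68.8 Ω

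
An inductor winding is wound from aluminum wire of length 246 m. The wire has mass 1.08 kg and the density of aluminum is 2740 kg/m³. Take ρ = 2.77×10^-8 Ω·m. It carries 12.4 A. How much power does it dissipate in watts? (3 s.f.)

654 W

A = m/(density·L) = 1.08/(2740×246) = 1.6023e-06 m²
R = ρL/A = (2.77×10^-8)(246)/(1.6023e-06) = 4.253 Ω
P = I²R = (12.4)² × 4.253 = 654 W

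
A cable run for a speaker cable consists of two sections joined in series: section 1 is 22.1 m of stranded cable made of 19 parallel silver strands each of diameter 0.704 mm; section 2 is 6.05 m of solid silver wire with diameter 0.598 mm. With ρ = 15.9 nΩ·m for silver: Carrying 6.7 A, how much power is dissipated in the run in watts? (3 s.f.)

17.5 W

ρ = 15.9 nΩ·m = 1.59×10^-8 Ω·m
Section 1: A_strand = π(3.5200e-04)² = 3.893e-07 m²; R₁ = ρL/(N·A_s) = (1.59×10^-8)(22.1)/(19×3.893e-07) = 0.04751 Ω
Section 2: A = π(d/2)² = π(2.9900e-04 m)² = 2.809e-07 m²
R₂ = (1.59×10^-8)(6.05)/(2.809e-07) = 0.3425 Ω
R = R₁ + R₂ = 0.39 Ω
P = I²R = (6.7)² × 0.39 = 17.5 W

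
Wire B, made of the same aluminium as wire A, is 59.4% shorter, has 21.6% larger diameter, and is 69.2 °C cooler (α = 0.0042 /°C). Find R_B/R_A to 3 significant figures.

0.195

R ∝ ρL/d² with ρ ∝ (1+αΔT), so R_B/R_A = (1 − 59.4/100) × (1 + 21.6/100)⁻² × (1 − 0.0042×69.2)
= 0.406 × 0.6763 × 0.7094 = 0.195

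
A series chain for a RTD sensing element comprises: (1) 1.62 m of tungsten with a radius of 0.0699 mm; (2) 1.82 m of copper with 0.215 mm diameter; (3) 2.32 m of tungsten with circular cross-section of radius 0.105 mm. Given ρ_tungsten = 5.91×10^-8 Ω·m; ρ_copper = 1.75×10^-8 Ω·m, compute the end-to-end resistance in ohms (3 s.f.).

Seg 1: A = πr² = π(6.9900e-05 m)² = 1.535e-08 m²
R_1 = (5.91×10^-8)(1.62)/(1.535e-08) = 6.237 Ω
Seg 2: A = π(d/2)² = π(1.0750e-04 m)² = 3.631e-08 m²
R_2 = (1.75×10^-8)(1.82)/(3.631e-08) = 0.8773 Ω
Seg 3: A = πr² = π(1.0500e-04 m)² = 3.464e-08 m²
R_3 = (5.91×10^-8)(2.32)/(3.464e-08) = 3.959 Ω
R_total = R_1 + R_2 + R_3 = 11.1 Ω

11.1 Ω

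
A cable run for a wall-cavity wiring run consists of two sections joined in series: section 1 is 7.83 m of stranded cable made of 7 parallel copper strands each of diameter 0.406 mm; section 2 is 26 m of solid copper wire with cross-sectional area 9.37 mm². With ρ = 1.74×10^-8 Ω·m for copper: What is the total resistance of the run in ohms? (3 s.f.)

Section 1: A_strand = π(2.0300e-04)² = 1.295e-07 m²; R₁ = ρL/(N·A_s) = (1.74×10^-8)(7.83)/(7×1.295e-07) = 0.1503 Ω
Section 2: A = 9.37 mm² = 9.370e-06 m²
R₂ = (1.74×10^-8)(26)/(9.370e-06) = 0.04828 Ω
R = R₁ + R₂ = 0.199 Ω

0.199 Ω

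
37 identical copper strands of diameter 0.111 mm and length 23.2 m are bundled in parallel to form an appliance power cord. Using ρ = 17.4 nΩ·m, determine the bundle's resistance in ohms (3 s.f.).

1.13 Ω

ρ = 17.4 nΩ·m = 1.74×10^-8 Ω·m
A_strand = π(5.5500e-05 m)² = 9.677e-09 m²
R_strand = ρL/A = (1.74×10^-8)(23.2)/(9.677e-09) = 41.72 Ω
R_total = R_strand/N = 41.72/37 = 1.13 Ω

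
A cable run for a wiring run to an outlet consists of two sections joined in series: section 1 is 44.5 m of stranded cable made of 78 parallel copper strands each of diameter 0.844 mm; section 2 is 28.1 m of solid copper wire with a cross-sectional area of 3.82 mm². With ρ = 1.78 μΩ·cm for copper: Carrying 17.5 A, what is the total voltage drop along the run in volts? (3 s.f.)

2.61 V

ρ = 1.78 μΩ·cm = 1.78×10^-8 Ω·m
Section 1: A_strand = π(4.2200e-04)² = 5.595e-07 m²; R₁ = ρL/(N·A_s) = (1.78×10^-8)(44.5)/(78×5.595e-07) = 0.01815 Ω
Section 2: A = 3.82 mm² = 3.820e-06 m²
R₂ = (1.78×10^-8)(28.1)/(3.820e-06) = 0.1309 Ω
R = R₁ + R₂ = 0.1491 Ω
V = IR = 17.5 × 0.1491 = 2.61 V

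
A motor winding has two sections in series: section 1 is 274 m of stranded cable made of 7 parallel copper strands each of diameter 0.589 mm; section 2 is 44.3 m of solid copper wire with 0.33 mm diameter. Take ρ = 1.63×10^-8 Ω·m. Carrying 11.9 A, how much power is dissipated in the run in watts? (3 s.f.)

1530 W

Section 1: A_strand = π(2.9450e-04)² = 2.725e-07 m²; R₁ = ρL/(N·A_s) = (1.63×10^-8)(274)/(7×2.725e-07) = 2.342 Ω
Section 2: A = π(d/2)² = π(1.6500e-04 m)² = 8.553e-08 m²
R₂ = (1.63×10^-8)(44.3)/(8.553e-08) = 8.443 Ω
R = R₁ + R₂ = 10.78 Ω
P = I²R = (11.9)² × 10.78 = 1530 W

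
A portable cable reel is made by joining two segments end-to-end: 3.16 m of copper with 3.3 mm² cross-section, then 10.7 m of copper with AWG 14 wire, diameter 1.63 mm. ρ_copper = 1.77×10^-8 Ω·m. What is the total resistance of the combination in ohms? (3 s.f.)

0.108 Ω

Segment 1: A = 3.3 mm² = 3.300e-06 m²
R₁ = ρL/A = (1.77×10^-8)(3.16)/(3.300e-06) = 0.01695 Ω
Segment 2: A = π(1.63/2 mm)² = π(8.1500e-04 m)² = 2.087e-06 m²
R₂ = (1.77×10^-8)(10.7)/(2.087e-06) = 0.09076 Ω
R = R₁ + R₂ = 0.108 Ω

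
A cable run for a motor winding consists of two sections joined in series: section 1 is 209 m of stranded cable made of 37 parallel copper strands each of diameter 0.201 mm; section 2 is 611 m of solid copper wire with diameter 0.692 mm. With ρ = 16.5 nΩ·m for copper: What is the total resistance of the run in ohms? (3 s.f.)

ρ = 16.5 nΩ·m = 1.65×10^-8 Ω·m
Section 1: A_strand = π(1.0050e-04)² = 3.173e-08 m²; R₁ = ρL/(N·A_s) = (1.65×10^-8)(209)/(37×3.173e-08) = 2.937 Ω
Section 2: A = π(d/2)² = π(3.4600e-04 m)² = 3.761e-07 m²
R₂ = (1.65×10^-8)(611)/(3.761e-07) = 26.81 Ω
R = R₁ + R₂ = 29.7 Ω

29.7 Ω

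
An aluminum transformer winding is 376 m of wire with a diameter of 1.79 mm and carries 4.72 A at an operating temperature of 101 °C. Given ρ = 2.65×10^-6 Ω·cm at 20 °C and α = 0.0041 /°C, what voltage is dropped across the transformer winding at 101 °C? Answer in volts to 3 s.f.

ρ = 2.65×10^-6 Ω·cm = 2.65×10^-8 Ω·m
A = π(d/2)² = π(8.9500e-04 m)² = 2.516e-06 m²
R₍20₎ = ρL/A = (2.65×10^-8)(376)/(2.516e-06) = 3.959 Ω
R₍101₎ = R₍20₎(1 + αΔT) = 3.959 × (1 + 0.0041×81) = 5.274 Ω
V = IR = 4.72 × 5.274 = 24.9 V

24.9 V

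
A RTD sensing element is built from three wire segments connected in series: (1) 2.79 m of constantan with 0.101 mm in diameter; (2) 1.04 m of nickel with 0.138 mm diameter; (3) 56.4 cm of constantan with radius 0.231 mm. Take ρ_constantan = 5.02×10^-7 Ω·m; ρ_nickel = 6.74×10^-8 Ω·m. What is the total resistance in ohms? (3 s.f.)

Seg 1: A = π(d/2)² = π(5.0500e-05 m)² = 8.012e-09 m²
R_1 = (5.02×10^-7)(2.79)/(8.012e-09) = 174.8 Ω
Seg 2: A = π(d/2)² = π(6.9000e-05 m)² = 1.496e-08 m²
R_2 = (6.74×10^-8)(1.04)/(1.496e-08) = 4.686 Ω
Seg 3: A = πr² = π(2.3100e-04 m)² = 1.676e-07 m²
R_3 = (5.02×10^-7)(0.564)/(1.676e-07) = 1.689 Ω
R_total = R_1 + R_2 + R_3 = 181 Ω

181 Ω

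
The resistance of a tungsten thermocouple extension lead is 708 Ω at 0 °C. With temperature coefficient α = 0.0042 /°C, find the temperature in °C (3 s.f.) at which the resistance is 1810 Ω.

R = R₀(1 + α(T − T₀)) ⇒ T = T₀ + (R/R₀ − 1)/α
T = 0 + (1810/708 − 1)/0.0042 = 0 + (1.556)/0.0042 = 371 °C

371 °C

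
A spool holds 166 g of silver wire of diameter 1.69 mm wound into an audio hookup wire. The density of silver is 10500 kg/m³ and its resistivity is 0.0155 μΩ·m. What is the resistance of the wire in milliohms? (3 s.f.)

ρ = 0.0155 μΩ·m = 1.55×10^-8 Ω·m
A = π(d/2)² = π(8.4500e-04 m)² = 2.2432e-06 m²
L = m/(density·A) = 0.166/(10500×2.2432e-06) = 7.048 m
R = ρL/A = (1.55×10^-8)(7.048)/(2.2432e-06) = 48.7 mΩ

48.7 mΩ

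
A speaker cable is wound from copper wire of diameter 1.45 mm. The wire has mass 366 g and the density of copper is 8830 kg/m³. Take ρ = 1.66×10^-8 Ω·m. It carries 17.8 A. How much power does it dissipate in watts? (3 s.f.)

79.9 W

A = π(d/2)² = π(7.2500e-04 m)² = 1.6513e-06 m²
L = m/(density·A) = 0.366/(8830×1.6513e-06) = 25.1 m
R = ρL/A = (1.66×10^-8)(25.1)/(1.6513e-06) = 0.2523 Ω
P = I²R = (17.8)² × 0.2523 = 79.9 W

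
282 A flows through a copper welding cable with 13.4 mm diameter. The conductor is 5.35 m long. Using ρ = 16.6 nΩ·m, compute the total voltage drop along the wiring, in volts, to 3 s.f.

ρ = 16.6 nΩ·m = 1.66×10^-8 Ω·m
A = π(d/2)² = π(6.7000e-03 m)² = 1.410e-04 m²
R = ρL/A = (1.66×10^-8)(5.35)/(1.410e-04) = 6.297×10^-4 Ω
V = IR = 282 × 6.297×10^-4 = 0.178 V

0.178 V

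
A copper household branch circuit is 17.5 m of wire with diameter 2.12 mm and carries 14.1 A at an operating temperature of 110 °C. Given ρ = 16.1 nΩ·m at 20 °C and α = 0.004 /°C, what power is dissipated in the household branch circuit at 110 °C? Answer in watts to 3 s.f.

ρ = 16.1 nΩ·m = 1.61×10^-8 Ω·m
A = π(d/2)² = π(1.0600e-03 m)² = 3.530e-06 m²
R₍20₎ = ρL/A = (1.61×10^-8)(17.5)/(3.530e-06) = 0.07982 Ω
R₍110₎ = R₍20₎(1 + αΔT) = 0.07982 × (1 + 0.004×90) = 0.1086 Ω
P = I²R = (14.1)² × 0.1086 = 21.6 W

21.6 W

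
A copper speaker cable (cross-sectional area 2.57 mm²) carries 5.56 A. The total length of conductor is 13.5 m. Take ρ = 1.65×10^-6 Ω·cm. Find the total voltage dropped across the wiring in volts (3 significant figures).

0.482 V

ρ = 1.65×10^-6 Ω·cm = 1.65×10^-8 Ω·m
A = 2.57 mm² = 2.570e-06 m²
R = ρL/A = (1.65×10^-8)(13.5)/(2.570e-06) = 0.08667 Ω
V = IR = 5.56 × 0.08667 = 0.482 V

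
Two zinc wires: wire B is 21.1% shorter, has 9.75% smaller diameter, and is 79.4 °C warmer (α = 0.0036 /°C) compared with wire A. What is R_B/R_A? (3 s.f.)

1.25

R ∝ ρL/d² with ρ ∝ (1+αΔT), so R_B/R_A = (1 − 21.1/100) × (1 − 9.75/100)⁻² × (1 + 0.0036×79.4)
= 0.789 × 1.228 × 1.286 = 1.25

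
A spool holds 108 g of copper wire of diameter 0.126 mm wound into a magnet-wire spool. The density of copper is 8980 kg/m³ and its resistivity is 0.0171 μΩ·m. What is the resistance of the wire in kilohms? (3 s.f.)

ρ = 0.0171 μΩ·m = 1.71×10^-8 Ω·m
A = π(d/2)² = π(6.3000e-05 m)² = 1.2469e-08 m²
L = m/(density·A) = 0.108/(8980×1.2469e-08) = 964.5 m
R = ρL/A = (1.71×10^-8)(964.5)/(1.2469e-08) = 1.32 kΩ

1.32 kΩ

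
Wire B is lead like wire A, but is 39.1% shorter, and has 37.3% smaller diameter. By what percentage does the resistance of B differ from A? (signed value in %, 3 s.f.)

R ∝ L/d², so R_B/R_A = (1 − 39.1/100) × (1 − 37.3/100)⁻²
= 0.609 × 2.544 = 1.549
(R_B − R_A)/R_A = 1.549 − 1 = 54.9%

54.9%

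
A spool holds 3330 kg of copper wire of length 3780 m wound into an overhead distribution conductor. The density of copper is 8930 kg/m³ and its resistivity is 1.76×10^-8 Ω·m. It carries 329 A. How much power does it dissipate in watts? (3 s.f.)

A = m/(density·L) = 3330/(8930×3780) = 9.8651e-05 m²
R = ρL/A = (1.76×10^-8)(3780)/(9.8651e-05) = 0.6744 Ω
P = I²R = (329)² × 0.6744 = 73000 W

73000 W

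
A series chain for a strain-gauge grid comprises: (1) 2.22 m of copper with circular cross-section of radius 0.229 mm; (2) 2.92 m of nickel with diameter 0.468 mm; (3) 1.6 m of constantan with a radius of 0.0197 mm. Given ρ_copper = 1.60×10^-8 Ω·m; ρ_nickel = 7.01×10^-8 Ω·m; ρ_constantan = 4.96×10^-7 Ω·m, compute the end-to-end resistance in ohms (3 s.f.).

Seg 1: A = πr² = π(2.2900e-04 m)² = 1.647e-07 m²
R_1 = (1.60×10^-8)(2.22)/(1.647e-07) = 0.2156 Ω
Seg 2: A = π(d/2)² = π(2.3400e-04 m)² = 1.720e-07 m²
R_2 = (7.01×10^-8)(2.92)/(1.720e-07) = 1.19 Ω
Seg 3: A = πr² = π(1.9700e-05 m)² = 1.219e-09 m²
R_3 = (4.96×10^-7)(1.6)/(1.219e-09) = 650.9 Ω
R_total = R_1 + R_2 + R_3 = 652 Ω

652 Ω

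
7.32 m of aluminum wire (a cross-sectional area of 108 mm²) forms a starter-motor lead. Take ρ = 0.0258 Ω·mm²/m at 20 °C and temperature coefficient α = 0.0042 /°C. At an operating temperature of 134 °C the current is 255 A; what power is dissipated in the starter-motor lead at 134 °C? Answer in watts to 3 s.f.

168 W

ρ = 0.0258 Ω·mm²/m = 2.58×10^-8 Ω·m
A = 108 mm² = 1.080e-04 m²
R₍20₎ = ρL/A = (2.58×10^-8)(7.32)/(1.080e-04) = 0.001749 Ω
R₍134₎ = R₍20₎(1 + αΔT) = 0.001749 × (1 + 0.0042×114) = 0.002586 Ω
P = I²R = (255)² × 0.002586 = 168 W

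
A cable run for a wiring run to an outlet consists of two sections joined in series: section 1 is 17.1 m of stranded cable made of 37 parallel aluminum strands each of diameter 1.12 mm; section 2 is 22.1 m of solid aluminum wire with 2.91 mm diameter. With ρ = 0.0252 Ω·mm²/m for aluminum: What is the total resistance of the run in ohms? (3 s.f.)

ρ = 0.0252 Ω·mm²/m = 2.52×10^-8 Ω·m
Section 1: A_strand = π(5.6000e-04)² = 9.852e-07 m²; R₁ = ρL/(N·A_s) = (2.52×10^-8)(17.1)/(37×9.852e-07) = 0.01182 Ω
Section 2: A = π(d/2)² = π(1.4550e-03 m)² = 6.651e-06 m²
R₂ = (2.52×10^-8)(22.1)/(6.651e-06) = 0.08374 Ω
R = R₁ + R₂ = 0.0956 Ω

0.0956 Ω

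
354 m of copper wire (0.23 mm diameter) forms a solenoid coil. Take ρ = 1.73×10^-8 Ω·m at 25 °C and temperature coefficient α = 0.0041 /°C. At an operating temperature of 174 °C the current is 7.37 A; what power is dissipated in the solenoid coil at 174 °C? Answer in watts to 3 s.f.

A = π(d/2)² = π(1.1500e-04 m)² = 4.155e-08 m²
R₍25₎ = ρL/A = (1.73×10^-8)(354)/(4.155e-08) = 147.4 Ω
R₍174₎ = R₍25₎(1 + αΔT) = 147.4 × (1 + 0.0041×149) = 237.5 Ω
P = I²R = (7.37)² × 237.5 = 12900 W

12900 W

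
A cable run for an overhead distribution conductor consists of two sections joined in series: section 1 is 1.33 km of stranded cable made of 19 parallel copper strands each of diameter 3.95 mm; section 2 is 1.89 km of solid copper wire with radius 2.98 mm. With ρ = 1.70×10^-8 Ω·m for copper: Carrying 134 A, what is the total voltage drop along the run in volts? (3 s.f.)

167 V

Section 1: A_strand = π(1.9750e-03)² = 1.225e-05 m²; R₁ = ρL/(N·A_s) = (1.70×10^-8)(1330)/(19×1.225e-05) = 0.09711 Ω
Section 2: A = πr² = π(2.9800e-03 m)² = 2.790e-05 m²
R₂ = (1.70×10^-8)(1890)/(2.790e-05) = 1.152 Ω
R = R₁ + R₂ = 1.249 Ω
V = IR = 134 × 1.249 = 167 V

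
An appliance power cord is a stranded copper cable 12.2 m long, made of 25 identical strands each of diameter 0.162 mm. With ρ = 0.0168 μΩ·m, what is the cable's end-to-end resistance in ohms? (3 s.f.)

0.398 Ω

ρ = 0.0168 μΩ·m = 1.68×10^-8 Ω·m
A_strand = π(8.1000e-05 m)² = 2.061e-08 m²
R_strand = ρL/A = (1.68×10^-8)(12.2)/(2.061e-08) = 9.944 Ω
R_total = R_strand/N = 9.944/25 = 0.398 Ω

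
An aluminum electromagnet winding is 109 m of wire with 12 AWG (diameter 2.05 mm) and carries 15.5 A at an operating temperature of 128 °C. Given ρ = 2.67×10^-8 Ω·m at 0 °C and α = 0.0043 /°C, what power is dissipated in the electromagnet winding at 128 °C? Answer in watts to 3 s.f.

328 W

A = π(2.05/2 mm)² = π(1.0250e-03 m)² = 3.301e-06 m²
R₍0₎ = ρL/A = (2.67×10^-8)(109)/(3.301e-06) = 0.8817 Ω
R₍128₎ = R₍0₎(1 + αΔT) = 0.8817 × (1 + 0.0043×128) = 1.367 Ω
P = I²R = (15.5)² × 1.367 = 328 W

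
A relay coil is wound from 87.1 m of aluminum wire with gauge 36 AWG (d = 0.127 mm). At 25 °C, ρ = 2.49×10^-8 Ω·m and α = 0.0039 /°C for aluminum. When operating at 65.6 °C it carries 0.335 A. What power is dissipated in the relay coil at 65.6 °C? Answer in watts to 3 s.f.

22.3 W

A = π(0.127/2 mm)² = π(6.3500e-05 m)² = 1.267e-08 m²
R₍25₎ = ρL/A = (2.49×10^-8)(87.1)/(1.267e-08) = 171.2 Ω
R₍65.6₎ = R₍25₎(1 + αΔT) = 171.2 × (1 + 0.0039×40.6) = 198.3 Ω
P = I²R = (0.335)² × 198.3 = 22.3 W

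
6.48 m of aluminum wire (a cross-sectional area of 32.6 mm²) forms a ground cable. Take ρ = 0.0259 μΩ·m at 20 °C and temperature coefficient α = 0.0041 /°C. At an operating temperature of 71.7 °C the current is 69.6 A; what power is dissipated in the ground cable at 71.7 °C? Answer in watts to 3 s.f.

ρ = 0.0259 μΩ·m = 2.59×10^-8 Ω·m
A = 32.6 mm² = 3.260e-05 m²
R₍20₎ = ρL/A = (2.59×10^-8)(6.48)/(3.260e-05) = 0.005148 Ω
R₍71.7₎ = R₍20₎(1 + αΔT) = 0.005148 × (1 + 0.0041×51.7) = 0.006239 Ω
P = I²R = (69.6)² × 0.006239 = 30.2 W

30.2 W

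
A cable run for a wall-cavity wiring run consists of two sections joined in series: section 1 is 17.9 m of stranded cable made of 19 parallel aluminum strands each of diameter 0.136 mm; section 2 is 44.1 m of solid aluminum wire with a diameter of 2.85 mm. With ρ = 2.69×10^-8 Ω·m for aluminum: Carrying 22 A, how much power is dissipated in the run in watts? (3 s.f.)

Section 1: A_strand = π(6.8000e-05)² = 1.453e-08 m²; R₁ = ρL/(N·A_s) = (2.69×10^-8)(17.9)/(19×1.453e-08) = 1.745 Ω
Section 2: A = π(d/2)² = π(1.4250e-03 m)² = 6.379e-06 m²
R₂ = (2.69×10^-8)(44.1)/(6.379e-06) = 0.186 Ω
R = R₁ + R₂ = 1.931 Ω
P = I²R = (22)² × 1.931 = 934 W

934 W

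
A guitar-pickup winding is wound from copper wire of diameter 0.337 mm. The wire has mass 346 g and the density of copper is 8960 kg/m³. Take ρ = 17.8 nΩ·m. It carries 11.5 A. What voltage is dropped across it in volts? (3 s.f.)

ρ = 17.8 nΩ·m = 1.78×10^-8 Ω·m
A = π(d/2)² = π(1.6850e-04 m)² = 8.9197e-08 m²
L = m/(density·A) = 0.346/(8960×8.9197e-08) = 432.9 m
R = ρL/A = (1.78×10^-8)(432.9)/(8.9197e-08) = 86.4 Ω
V = IR = 11.5 × 86.4 = 994 V

994 V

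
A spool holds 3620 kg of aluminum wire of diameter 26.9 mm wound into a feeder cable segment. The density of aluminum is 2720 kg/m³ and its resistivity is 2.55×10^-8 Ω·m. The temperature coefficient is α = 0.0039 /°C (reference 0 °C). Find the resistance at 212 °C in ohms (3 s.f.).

A = π(d/2)² = π(1.3450e-02 m)² = 5.6832e-04 m²
L = m/(density·A) = 3620/(2720×5.6832e-04) = 2342 m
R = ρL/A = (2.55×10^-8)(2342)/(5.6832e-04) = 0.1051 Ω
R(212 °C) = 0.1051 × (1 + 0.0039×212) = 0.192 Ω

0.192 Ω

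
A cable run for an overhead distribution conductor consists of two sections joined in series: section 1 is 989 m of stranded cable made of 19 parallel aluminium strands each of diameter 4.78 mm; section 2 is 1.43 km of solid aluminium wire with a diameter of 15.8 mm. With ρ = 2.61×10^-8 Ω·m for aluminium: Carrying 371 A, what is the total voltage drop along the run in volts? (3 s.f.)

98.7 V

Section 1: A_strand = π(2.3900e-03)² = 1.795e-05 m²; R₁ = ρL/(N·A_s) = (2.61×10^-8)(989)/(19×1.795e-05) = 0.07571 Ω
Section 2: A = π(d/2)² = π(7.9000e-03 m)² = 1.961e-04 m²
R₂ = (2.61×10^-8)(1430)/(1.961e-04) = 0.1904 Ω
R = R₁ + R₂ = 0.2661 Ω
V = IR = 371 × 0.2661 = 98.7 V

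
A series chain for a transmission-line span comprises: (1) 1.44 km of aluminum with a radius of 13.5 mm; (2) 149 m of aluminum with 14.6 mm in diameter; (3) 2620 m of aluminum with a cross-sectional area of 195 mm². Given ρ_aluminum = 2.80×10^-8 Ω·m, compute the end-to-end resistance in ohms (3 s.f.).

Seg 1: A = πr² = π(1.3500e-02 m)² = 5.726e-04 m²
R_1 = (2.80×10^-8)(1440)/(5.726e-04) = 0.07042 Ω
Seg 2: A = π(d/2)² = π(7.3000e-03 m)² = 1.674e-04 m²
R_2 = (2.80×10^-8)(149)/(1.674e-04) = 0.02492 Ω
Seg 3: A = 195 mm² = 1.950e-04 m²
R_3 = (2.80×10^-8)(2620)/(1.950e-04) = 0.3762 Ω
R_total = R_1 + R_2 + R_3 = 0.472 Ω

0.472 Ω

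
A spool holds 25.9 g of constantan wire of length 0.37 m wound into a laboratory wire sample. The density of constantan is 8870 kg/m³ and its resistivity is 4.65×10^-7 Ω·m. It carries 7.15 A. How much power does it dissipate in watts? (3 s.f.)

A = m/(density·L) = 0.0259/(8870×0.37) = 7.8918e-06 m²
R = ρL/A = (4.65×10^-7)(0.37)/(7.8918e-06) = 0.0218 Ω
P = I²R = (7.15)² × 0.0218 = 1.11 W

1.11 W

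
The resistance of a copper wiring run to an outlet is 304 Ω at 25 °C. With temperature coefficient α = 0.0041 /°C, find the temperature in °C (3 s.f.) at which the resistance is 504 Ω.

R = R₀(1 + α(T − T₀)) ⇒ T = T₀ + (R/R₀ − 1)/α
T = 25 + (504/304 − 1)/0.0041 = 25 + (0.6579)/0.0041 = 185 °C

185 °C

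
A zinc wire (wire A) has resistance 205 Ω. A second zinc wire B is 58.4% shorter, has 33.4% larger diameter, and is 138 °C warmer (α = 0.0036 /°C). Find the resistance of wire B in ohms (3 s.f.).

71.7 Ω

R ∝ ρL/d² with ρ ∝ (1+αΔT), so R_B/R_A = (1 − 58.4/100) × (1 + 33.4/100)⁻² × (1 + 0.0036×138)
= 0.416 × 0.5619 × 1.497 = 0.3499
R_B = 0.3499 × 205 = 71.7 Ω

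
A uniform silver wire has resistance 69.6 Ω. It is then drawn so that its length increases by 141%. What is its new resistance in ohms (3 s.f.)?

404 Ω

k = 1 + 141/100 = 2.41; volume constant ⇒ A' = A/k, so R' = k²R.
R' = 5.808 × 69.6 = 404 Ω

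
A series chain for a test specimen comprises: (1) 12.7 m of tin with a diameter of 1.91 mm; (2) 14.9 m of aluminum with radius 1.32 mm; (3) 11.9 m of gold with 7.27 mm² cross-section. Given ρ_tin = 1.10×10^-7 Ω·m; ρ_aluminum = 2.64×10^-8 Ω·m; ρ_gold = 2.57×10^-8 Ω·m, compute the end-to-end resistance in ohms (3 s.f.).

Seg 1: A = π(d/2)² = π(9.5500e-04 m)² = 2.865e-06 m²
R_1 = (1.10×10^-7)(12.7)/(2.865e-06) = 0.4876 Ω
Seg 2: A = πr² = π(1.3200e-03 m)² = 5.474e-06 m²
R_2 = (2.64×10^-8)(14.9)/(5.474e-06) = 0.07186 Ω
Seg 3: A = 7.27 mm² = 7.270e-06 m²
R_3 = (2.57×10^-8)(11.9)/(7.270e-06) = 0.04207 Ω
R_total = R_1 + R_2 + R_3 = 0.602 Ω

0.602 Ω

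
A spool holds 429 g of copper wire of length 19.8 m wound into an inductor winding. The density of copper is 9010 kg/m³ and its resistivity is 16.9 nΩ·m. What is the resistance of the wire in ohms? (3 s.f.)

ρ = 16.9 nΩ·m = 1.69×10^-8 Ω·m
A = m/(density·L) = 0.429/(9010×19.8) = 2.4047e-06 m²
R = ρL/A = (1.69×10^-8)(19.8)/(2.4047e-06) = 0.139 Ω

0.139 Ω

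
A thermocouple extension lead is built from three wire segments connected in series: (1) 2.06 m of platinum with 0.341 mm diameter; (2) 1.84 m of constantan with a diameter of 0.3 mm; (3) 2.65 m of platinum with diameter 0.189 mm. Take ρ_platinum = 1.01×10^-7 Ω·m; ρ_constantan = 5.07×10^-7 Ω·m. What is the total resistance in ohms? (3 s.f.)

25.0 Ω

Seg 1: A = π(d/2)² = π(1.7050e-04 m)² = 9.133e-08 m²
R_1 = (1.01×10^-7)(2.06)/(9.133e-08) = 2.278 Ω
Seg 2: A = π(d/2)² = π(1.5000e-04 m)² = 7.069e-08 m²
R_2 = (5.07×10^-7)(1.84)/(7.069e-08) = 13.2 Ω
Seg 3: A = π(d/2)² = π(9.4500e-05 m)² = 2.806e-08 m²
R_3 = (1.01×10^-7)(2.65)/(2.806e-08) = 9.54 Ω
R_total = R_1 + R_2 + R_3 = 25.0 Ω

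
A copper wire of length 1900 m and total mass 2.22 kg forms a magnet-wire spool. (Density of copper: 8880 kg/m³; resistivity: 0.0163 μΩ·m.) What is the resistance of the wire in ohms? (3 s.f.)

235 Ω

ρ = 0.0163 μΩ·m = 1.63×10^-8 Ω·m
A = m/(density·L) = 2.22/(8880×1900) = 1.3158e-07 m²
R = ρL/A = (1.63×10^-8)(1900)/(1.3158e-07) = 235 Ω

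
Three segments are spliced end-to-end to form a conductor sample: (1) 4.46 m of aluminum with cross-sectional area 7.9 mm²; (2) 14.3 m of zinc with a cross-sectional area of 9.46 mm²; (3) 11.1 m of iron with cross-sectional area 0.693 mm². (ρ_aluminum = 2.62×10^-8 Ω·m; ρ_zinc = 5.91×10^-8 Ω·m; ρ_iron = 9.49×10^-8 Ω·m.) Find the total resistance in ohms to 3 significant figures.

1.62 Ω

Seg 1: A = 7.9 mm² = 7.900e-06 m²
R_1 = (2.62×10^-8)(4.46)/(7.900e-06) = 0.01479 Ω
Seg 2: A = 9.46 mm² = 9.460e-06 m²
R_2 = (5.91×10^-8)(14.3)/(9.460e-06) = 0.08934 Ω
Seg 3: A = 0.693 mm² = 6.930e-07 m²
R_3 = (9.49×10^-8)(11.1)/(6.930e-07) = 1.52 Ω
R_total = R_1 + R_2 + R_3 = 1.62 Ω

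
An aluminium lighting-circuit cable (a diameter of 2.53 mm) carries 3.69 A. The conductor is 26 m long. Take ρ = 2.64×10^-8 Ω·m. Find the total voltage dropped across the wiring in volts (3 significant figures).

A = π(d/2)² = π(1.2650e-03 m)² = 5.027e-06 m²
R = ρL/A = (2.64×10^-8)(26)/(5.027e-06) = 0.1365 Ω
V = IR = 3.69 × 0.1365 = 0.504 V

0.504 V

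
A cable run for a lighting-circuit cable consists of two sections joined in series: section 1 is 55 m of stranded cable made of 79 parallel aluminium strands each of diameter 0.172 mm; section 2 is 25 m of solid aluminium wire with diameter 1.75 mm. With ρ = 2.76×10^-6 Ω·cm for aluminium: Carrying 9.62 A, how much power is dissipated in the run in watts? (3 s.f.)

ρ = 2.76×10^-6 Ω·cm = 2.76×10^-8 Ω·m
Section 1: A_strand = π(8.6000e-05)² = 2.324e-08 m²; R₁ = ρL/(N·A_s) = (2.76×10^-8)(55)/(79×2.324e-08) = 0.827 Ω
Section 2: A = π(d/2)² = π(8.7500e-04 m)² = 2.405e-06 m²
R₂ = (2.76×10^-8)(25)/(2.405e-06) = 0.2869 Ω
R = R₁ + R₂ = 1.114 Ω
P = I²R = (9.62)² × 1.114 = 103 W

103 W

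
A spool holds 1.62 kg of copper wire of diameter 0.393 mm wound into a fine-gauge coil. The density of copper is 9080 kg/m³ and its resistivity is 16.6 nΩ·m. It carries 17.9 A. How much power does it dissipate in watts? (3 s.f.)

64500 W

ρ = 16.6 nΩ·m = 1.66×10^-8 Ω·m
A = π(d/2)² = π(1.9650e-04 m)² = 1.2130e-07 m²
L = m/(density·A) = 1.62/(9080×1.2130e-07) = 1471 m
R = ρL/A = (1.66×10^-8)(1471)/(1.2130e-07) = 201.3 Ω
P = I²R = (17.9)² × 201.3 = 64500 W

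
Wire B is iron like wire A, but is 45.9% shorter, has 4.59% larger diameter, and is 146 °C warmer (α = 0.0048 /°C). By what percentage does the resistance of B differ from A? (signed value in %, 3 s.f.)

-15.9%

R ∝ ρL/d² with ρ ∝ (1+αΔT), so R_B/R_A = (1 − 45.9/100) × (1 + 4.59/100)⁻² × (1 + 0.0048×146)
= 0.541 × 0.9142 × 1.701 = 0.8411
(R_B − R_A)/R_A = 0.8411 − 1 = -15.9%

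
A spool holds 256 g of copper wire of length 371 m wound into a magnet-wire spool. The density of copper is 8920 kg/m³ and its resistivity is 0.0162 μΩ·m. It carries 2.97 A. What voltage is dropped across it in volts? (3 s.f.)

231 V

ρ = 0.0162 μΩ·m = 1.62×10^-8 Ω·m
A = m/(density·L) = 0.256/(8920×371) = 7.7357e-08 m²
R = ρL/A = (1.62×10^-8)(371)/(7.7357e-08) = 77.69 Ω
V = IR = 2.97 × 77.69 = 231 V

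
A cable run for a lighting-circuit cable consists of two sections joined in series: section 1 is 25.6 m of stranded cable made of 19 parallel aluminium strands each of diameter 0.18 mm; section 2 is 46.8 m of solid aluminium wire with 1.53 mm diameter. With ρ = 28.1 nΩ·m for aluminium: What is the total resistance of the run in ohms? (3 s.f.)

ρ = 28.1 nΩ·m = 2.81×10^-8 Ω·m
Section 1: A_strand = π(9.0000e-05)² = 2.545e-08 m²; R₁ = ρL/(N·A_s) = (2.81×10^-8)(25.6)/(19×2.545e-08) = 1.488 Ω
Section 2: A = π(d/2)² = π(7.6500e-04 m)² = 1.839e-06 m²
R₂ = (2.81×10^-8)(46.8)/(1.839e-06) = 0.7153 Ω
R = R₁ + R₂ = 2.20 Ω

2.20 Ω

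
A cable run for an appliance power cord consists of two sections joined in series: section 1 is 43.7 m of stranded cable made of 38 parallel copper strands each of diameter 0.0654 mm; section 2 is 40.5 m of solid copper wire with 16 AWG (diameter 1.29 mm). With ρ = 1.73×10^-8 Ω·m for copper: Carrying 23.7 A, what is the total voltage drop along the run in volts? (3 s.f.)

153 V

Section 1: A_strand = π(3.2700e-05)² = 3.359e-09 m²; R₁ = ρL/(N·A_s) = (1.73×10^-8)(43.7)/(38×3.359e-09) = 5.922 Ω
Section 2: A = π(1.29/2 mm)² = π(6.4500e-04 m)² = 1.307e-06 m²
R₂ = (1.73×10^-8)(40.5)/(1.307e-06) = 0.5361 Ω
R = R₁ + R₂ = 6.458 Ω
V = IR = 23.7 × 6.458 = 153 V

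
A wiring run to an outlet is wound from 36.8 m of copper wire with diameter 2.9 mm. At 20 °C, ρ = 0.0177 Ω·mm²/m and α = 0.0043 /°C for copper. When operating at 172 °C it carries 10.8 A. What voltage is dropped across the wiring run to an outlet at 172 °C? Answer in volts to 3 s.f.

ρ = 0.0177 Ω·mm²/m = 1.77×10^-8 Ω·m
A = π(d/2)² = π(1.4500e-03 m)² = 6.605e-06 m²
R₍20₎ = ρL/A = (1.77×10^-8)(36.8)/(6.605e-06) = 0.09861 Ω
R₍172₎ = R₍20₎(1 + αΔT) = 0.09861 × (1 + 0.0043×152) = 0.1631 Ω
V = IR = 10.8 × 0.1631 = 1.76 V

1.76 V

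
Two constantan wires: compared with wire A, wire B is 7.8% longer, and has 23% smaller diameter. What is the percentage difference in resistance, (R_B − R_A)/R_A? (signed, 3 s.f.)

R ∝ L/d², so R_B/R_A = (1 + 7.8/100) × (1 − 23/100)⁻²
= 1.078 × 1.687 = 1.818
(R_B − R_A)/R_A = 1.818 − 1 = 81.8%

81.8%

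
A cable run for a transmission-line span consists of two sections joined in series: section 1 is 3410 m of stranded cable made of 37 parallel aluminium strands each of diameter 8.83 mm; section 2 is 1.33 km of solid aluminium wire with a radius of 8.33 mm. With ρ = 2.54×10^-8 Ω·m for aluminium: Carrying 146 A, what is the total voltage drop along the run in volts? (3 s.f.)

Section 1: A_strand = π(4.4150e-03)² = 6.124e-05 m²; R₁ = ρL/(N·A_s) = (2.54×10^-8)(3410)/(37×6.124e-05) = 0.03823 Ω
Section 2: A = πr² = π(8.3300e-03 m)² = 2.180e-04 m²
R₂ = (2.54×10^-8)(1330)/(2.180e-04) = 0.155 Ω
R = R₁ + R₂ = 0.1932 Ω
V = IR = 146 × 0.1932 = 28.2 V

28.2 V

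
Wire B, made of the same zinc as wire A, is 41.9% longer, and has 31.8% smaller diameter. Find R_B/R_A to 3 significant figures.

R ∝ L/d², so R_B/R_A = (1 + 41.9/100) × (1 − 31.8/100)⁻²
= 1.419 × 2.15 = 3.05

3.05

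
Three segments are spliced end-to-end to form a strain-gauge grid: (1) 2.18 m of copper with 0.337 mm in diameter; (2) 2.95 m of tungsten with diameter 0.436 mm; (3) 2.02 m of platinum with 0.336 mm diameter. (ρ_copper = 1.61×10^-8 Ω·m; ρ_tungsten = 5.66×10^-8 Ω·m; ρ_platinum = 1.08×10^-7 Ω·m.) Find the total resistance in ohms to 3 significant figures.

Seg 1: A = π(d/2)² = π(1.6850e-04 m)² = 8.920e-08 m²
R_1 = (1.61×10^-8)(2.18)/(8.920e-08) = 0.3935 Ω
Seg 2: A = π(d/2)² = π(2.1800e-04 m)² = 1.493e-07 m²
R_2 = (5.66×10^-8)(2.95)/(1.493e-07) = 1.118 Ω
Seg 3: A = π(d/2)² = π(1.6800e-04 m)² = 8.867e-08 m²
R_3 = (1.08×10^-7)(2.02)/(8.867e-08) = 2.46 Ω
R_total = R_1 + R_2 + R_3 = 3.97 Ω

3.97 Ω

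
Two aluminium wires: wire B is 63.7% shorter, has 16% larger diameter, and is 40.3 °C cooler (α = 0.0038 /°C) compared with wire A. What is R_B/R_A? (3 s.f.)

R ∝ ρL/d² with ρ ∝ (1+αΔT), so R_B/R_A = (1 − 63.7/100) × (1 + 16/100)⁻² × (1 − 0.0038×40.3)
= 0.363 × 0.7432 × 0.8469 = 0.228

0.228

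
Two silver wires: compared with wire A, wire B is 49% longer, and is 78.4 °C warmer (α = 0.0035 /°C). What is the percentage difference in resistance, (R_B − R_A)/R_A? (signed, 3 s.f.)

R ∝ ρL/d² with ρ ∝ (1+αΔT), so R_B/R_A = (1 + 49/100) × (1 + 0.0035×78.4)
= 1.49 × 1.274 = 1.899
(R_B − R_A)/R_A = 1.899 − 1 = 89.9%

89.9%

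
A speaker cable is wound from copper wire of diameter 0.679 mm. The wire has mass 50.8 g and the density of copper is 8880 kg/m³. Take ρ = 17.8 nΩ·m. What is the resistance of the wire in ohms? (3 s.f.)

0.777 Ω

ρ = 17.8 nΩ·m = 1.78×10^-8 Ω·m
A = π(d/2)² = π(3.3950e-04 m)² = 3.6210e-07 m²
L = m/(density·A) = 0.0508/(8880×3.6210e-07) = 15.8 m
R = ρL/A = (1.78×10^-8)(15.8)/(3.6210e-07) = 0.777 Ω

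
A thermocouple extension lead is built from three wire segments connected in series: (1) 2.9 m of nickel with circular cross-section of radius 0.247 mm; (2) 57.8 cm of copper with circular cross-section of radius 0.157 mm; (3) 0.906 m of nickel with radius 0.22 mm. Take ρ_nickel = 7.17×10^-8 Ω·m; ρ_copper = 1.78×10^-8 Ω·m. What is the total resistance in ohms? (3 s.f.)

Seg 1: A = πr² = π(2.4700e-04 m)² = 1.917e-07 m²
R_1 = (7.17×10^-8)(2.9)/(1.917e-07) = 1.085 Ω
Seg 2: A = πr² = π(1.5700e-04 m)² = 7.744e-08 m²
R_2 = (1.78×10^-8)(0.578)/(7.744e-08) = 0.1329 Ω
Seg 3: A = πr² = π(2.2000e-04 m)² = 1.521e-07 m²
R_3 = (7.17×10^-8)(0.906)/(1.521e-07) = 0.4272 Ω
R_total = R_1 + R_2 + R_3 = 1.64 Ω

1.64 Ω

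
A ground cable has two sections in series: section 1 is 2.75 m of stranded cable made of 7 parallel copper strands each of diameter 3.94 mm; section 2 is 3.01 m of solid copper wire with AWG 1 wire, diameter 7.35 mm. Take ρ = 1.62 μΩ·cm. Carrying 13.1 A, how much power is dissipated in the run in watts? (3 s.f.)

0.287 W

ρ = 1.62 μΩ·cm = 1.62×10^-8 Ω·m
Section 1: A_strand = π(1.9700e-03)² = 1.219e-05 m²; R₁ = ρL/(N·A_s) = (1.62×10^-8)(2.75)/(7×1.219e-05) = 5.220×10^-4 Ω
Section 2: A = π(7.35/2 mm)² = π(3.6750e-03 m)² = 4.243e-05 m²
R₂ = (1.62×10^-8)(3.01)/(4.243e-05) = 0.001149 Ω
R = R₁ + R₂ = 0.001671 Ω
P = I²R = (13.1)² × 0.001671 = 0.287 W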